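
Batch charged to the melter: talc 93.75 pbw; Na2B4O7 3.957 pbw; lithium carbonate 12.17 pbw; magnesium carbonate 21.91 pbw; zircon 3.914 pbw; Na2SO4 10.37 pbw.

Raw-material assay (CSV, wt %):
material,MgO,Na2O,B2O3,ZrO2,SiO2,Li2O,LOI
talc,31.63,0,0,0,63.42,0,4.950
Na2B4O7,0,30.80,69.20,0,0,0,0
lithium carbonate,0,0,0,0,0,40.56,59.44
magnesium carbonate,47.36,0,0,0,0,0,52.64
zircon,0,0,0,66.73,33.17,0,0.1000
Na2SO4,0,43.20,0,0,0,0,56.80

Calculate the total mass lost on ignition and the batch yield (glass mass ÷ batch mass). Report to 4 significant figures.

The working math runs at exact precision at every stage. Working values are printed with 4-significant-digit rounding in the working. Each reported figure includes exactly one rounding — derived quantities are computed from the batch weights at 116.8 pbw of glass in full float precision (the six compositions, glass mass, LOI, the totals, yield) as set out in question or answer.
LOI of each material in turn:
  talc: 93.75 × 0.04950 = 4.641 pbw
  Na2B4O7: 3.957 × 0 = 0 pbw
  lithium carbonate: 12.17 × 0.5944 = 7.234 pbw
  magnesium carbonate: 21.91 × 0.5264 = 11.53 pbw
  zircon: 3.914 × 0.001000 = 0.003914 pbw
  Na2SO4: 10.37 × 0.5680 = 5.890 pbw
Total LOI = 29.30 pbw
Glass = batch − LOI = 146.1 − 29.30 = 116.8 pbw

LOI loss = 29.30 pbw; glass = 116.8 pbw; yield = 79.94%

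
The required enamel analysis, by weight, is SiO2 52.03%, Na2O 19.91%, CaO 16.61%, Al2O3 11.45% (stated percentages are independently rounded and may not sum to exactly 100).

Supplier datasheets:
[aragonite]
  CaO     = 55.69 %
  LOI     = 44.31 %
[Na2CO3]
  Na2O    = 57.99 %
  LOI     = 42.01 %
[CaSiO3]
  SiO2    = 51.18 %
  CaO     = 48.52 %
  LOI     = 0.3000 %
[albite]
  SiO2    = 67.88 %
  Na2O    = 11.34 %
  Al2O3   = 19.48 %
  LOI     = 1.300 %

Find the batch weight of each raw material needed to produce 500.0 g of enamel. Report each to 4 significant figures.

In-progress results are displayed, rounded to four significant digits, in the working — the working math maintains full precision all the way through. Exactly one rounding goes into every reported value. The derived quantities are recomputed at full float precision (yield, four oxide percentages, the totals, LOI, glass mass) using the weight values on 500.0 g of glass, exactly as printed in problem or answer.
Target oxide masses per 500.0 g enamel:
  SiO2: 52.03% × 500.0 = 260.2 g
  Na2O: 19.91% × 500.0 = 99.55 g
  CaO: 16.61% × 500.0 = 83.05 g
  Al2O3: 11.45% × 500.0 = 57.25 g
A balance pass over the oxides, with the batch weights as given, on the stated basis (oxide sums agree with the targets given rounding of the digits):
  SiO2: 118.5·0.5118 + 293.9·0.6788 = 260.1 g (target 260.2 g)
  Na2O: 114.2·0.5799 + 293.9·0.1134 = 99.55 g (target 99.55 g)
  CaO: 45.87·0.5569 + 118.5·0.4852 = 83.04 g (target 83.05 g)
  Al2O3: 293.9·0.1948 = 57.25 g (target 57.25 g)
Glass-mass sanity pass: total batch − LOI = 500.0 g (the Σ of target masses is 500.0 g; the stated basis being 500.0 g — deltas are rounding alone).
Batch grand total — Σ batch = 572.5 g; loss to ignition Σ batch·LOI = 72.48 g; as yield: glass ÷ batch → 87.34%.

Batch per 500.0 g enamel:
  aragonite: 45.87 g
  Na2CO3: 114.2 g
  CaSiO3: 118.5 g
  albite: 293.9 g
Total batch = 572.5 g; LOI loss = 72.48 g; yield = 87.34%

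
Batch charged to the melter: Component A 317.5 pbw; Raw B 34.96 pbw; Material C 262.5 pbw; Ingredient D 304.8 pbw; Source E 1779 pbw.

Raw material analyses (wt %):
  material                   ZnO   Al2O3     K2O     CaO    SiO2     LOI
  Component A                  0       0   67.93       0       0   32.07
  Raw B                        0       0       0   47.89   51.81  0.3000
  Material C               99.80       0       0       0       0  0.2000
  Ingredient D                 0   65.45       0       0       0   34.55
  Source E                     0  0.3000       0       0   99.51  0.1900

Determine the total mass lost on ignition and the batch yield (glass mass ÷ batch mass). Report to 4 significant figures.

LOI loss = 211.1 pbw; glass = 2488 pbw; yield = 92.18%

Working values are rounded to four significant digits wherever printed; all internal work runs at exact precision in all steps — each reported result carries a single rounding; all derived quantities (the five compositions, glass mass, ignition loss, yield, totals) are re-derived in full precision from the weighed amounts at 2488 pbw of glass as given in the question or the answer.
Per-material ignition loss:
  Component A: 317.5 × 0.3207 = 101.8 pbw
  Raw B: 34.96 × 0.003000 = 0.1049 pbw
  Material C: 262.5 × 0.002000 = 0.5250 pbw
  Ingredient D: 304.8 × 0.3455 = 105.3 pbw
  Source E: 1779 × 0.001900 = 3.380 pbw
Total LOI = 211.1 pbw
Glass = batch − LOI = 2699 − 211.1 = 2488 pbw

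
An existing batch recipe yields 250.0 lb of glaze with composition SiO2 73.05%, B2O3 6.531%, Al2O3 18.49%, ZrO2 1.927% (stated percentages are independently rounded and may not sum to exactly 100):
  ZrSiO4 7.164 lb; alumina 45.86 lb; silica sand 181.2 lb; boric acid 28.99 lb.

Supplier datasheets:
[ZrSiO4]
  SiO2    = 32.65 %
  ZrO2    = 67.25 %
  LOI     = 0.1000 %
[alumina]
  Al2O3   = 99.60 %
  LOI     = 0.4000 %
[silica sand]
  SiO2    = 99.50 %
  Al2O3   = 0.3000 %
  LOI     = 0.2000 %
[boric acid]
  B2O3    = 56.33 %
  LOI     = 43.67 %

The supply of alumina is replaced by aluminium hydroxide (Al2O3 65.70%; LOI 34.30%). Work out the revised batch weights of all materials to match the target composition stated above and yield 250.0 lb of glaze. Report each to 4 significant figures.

The working math holds full precision all the way through. Working values appear with 4-significant-figure rounding across the worked steps — a single rounding finalizes each reported value — derived quantities are rebuilt starting from the weights at 250.0 lb of glass at exact precision (yield, net glass mass, the totals, ignition loss, four oxide percentages) as quoted within the problem or the answer.
Per-oxide target masses for 250.0 lb glaze:
  SiO2: 73.05% × 250.0 = 182.6 lb
  B2O3: 6.531% × 250.0 = 16.33 lb
  Al2O3: 18.49% × 250.0 = 46.22 lb
  ZrO2: 1.927% × 250.0 = 4.818 lb
Balance tally, oxide-wise, working from each reported weight, on the stated basis (each sum matches its target mass up to rounding of the answer):
  SiO2: 7.164·0.3265 + 181.2·0.9950 = 182.6 lb (target 182.6 lb)
  B2O3: 28.99·0.5633 = 16.33 lb (target 16.33 lb)
  Al2O3: 69.53·0.6570 + 181.2·0.003000 = 46.22 lb (target 46.22 lb)
  ZrO2: 7.164·0.6725 = 4.818 lb (target 4.818 lb)
Auditing the glass mass value: total charge less LOI = 250.0 lb (per-oxide target masses sum to 250.0 lb; stated basis 250.0 lb — deltas are rounding alone).
Summing the batch: Σ batch = 286.9 lb; LOI loss = Σ batch·LOI = 36.88 lb; glass ÷ batch gives a yield of 87.15%.

Revised batch per 250.0 lb glaze:
  ZrSiO4: 7.164 lb
  aluminium hydroxide: 69.53 lb
  silica sand: 181.2 lb
  boric acid: 28.99 lb
Total batch = 286.9 lb; LOI loss = 36.88 lb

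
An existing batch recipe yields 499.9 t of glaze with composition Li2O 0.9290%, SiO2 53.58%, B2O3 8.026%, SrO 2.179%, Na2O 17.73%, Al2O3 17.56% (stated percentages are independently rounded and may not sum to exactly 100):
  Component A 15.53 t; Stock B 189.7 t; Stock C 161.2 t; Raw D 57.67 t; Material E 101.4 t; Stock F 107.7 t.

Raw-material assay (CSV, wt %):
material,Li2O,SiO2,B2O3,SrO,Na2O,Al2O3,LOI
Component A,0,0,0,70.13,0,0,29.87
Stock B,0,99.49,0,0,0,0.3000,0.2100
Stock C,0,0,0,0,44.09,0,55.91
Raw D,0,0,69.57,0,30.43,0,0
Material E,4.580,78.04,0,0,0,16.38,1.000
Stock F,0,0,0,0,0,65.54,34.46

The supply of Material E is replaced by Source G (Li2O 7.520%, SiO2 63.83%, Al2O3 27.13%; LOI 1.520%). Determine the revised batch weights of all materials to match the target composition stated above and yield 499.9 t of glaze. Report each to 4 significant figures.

Revised batch per 499.9 t glaze:
  Component A: 15.53 t
  Stock B: 229.6 t
  Stock C: 161.2 t
  Raw D: 57.67 t
  Source G: 61.76 t
  Stock F: 107.3 t
Total batch = 633.1 t; LOI loss = 133.2 t

Mid-chain values are printed rounded off to 4 significant digits between the steps; every computation carries exact precision in all steps. A single rounding finalizes each reported value. All derived quantities (ignition loss, the totals, the six compositions, yield, glass mass) are recomputed from the weighed amounts on 499.9 t of glass at exact precision exactly as shown in the question or the answer.
Oxide-by-oxide targets in 499.9 t glaze:
  Li2O: 0.9290% × 499.9 = 4.644 t
  SiO2: 53.58% × 499.9 = 267.8 t
  B2O3: 8.026% × 499.9 = 40.12 t
  SrO: 2.179% × 499.9 = 10.89 t
  Na2O: 17.73% × 499.9 = 88.63 t
  Al2O3: 17.56% × 499.9 = 87.78 t
Mass-balance tally per oxide on the weights just shown, on the stated basis (oxide sums agree with the targets inside rounding margins):
  Li2O: 61.76·0.07520 = 4.644 t (target 4.644 t)
  SiO2: 229.6·0.9949 + 61.76·0.6383 = 267.9 t (target 267.8 t)
  B2O3: 57.67·0.6957 = 40.12 t (target 40.12 t)
  SrO: 15.53·0.7013 = 10.89 t (target 10.89 t)
  Na2O: 161.2·0.4409 + 57.67·0.3043 = 88.62 t (target 88.63 t)
  Al2O3: 229.6·0.003000 + 61.76·0.2713 + 107.3·0.6554 = 87.77 t (target 87.78 t)
Mass balance on the glass: whole batch net of LOI = 499.9 t (the Σ of target masses is 499.9 t; with the basis standing at 499.9 t — differing by rounding only).
Adding the batch up: Σ batch = 633.1 t; LOI removed, Σ of batch·LOI: 133.2 t; the yield ratio, glass ÷ batch: 78.97%.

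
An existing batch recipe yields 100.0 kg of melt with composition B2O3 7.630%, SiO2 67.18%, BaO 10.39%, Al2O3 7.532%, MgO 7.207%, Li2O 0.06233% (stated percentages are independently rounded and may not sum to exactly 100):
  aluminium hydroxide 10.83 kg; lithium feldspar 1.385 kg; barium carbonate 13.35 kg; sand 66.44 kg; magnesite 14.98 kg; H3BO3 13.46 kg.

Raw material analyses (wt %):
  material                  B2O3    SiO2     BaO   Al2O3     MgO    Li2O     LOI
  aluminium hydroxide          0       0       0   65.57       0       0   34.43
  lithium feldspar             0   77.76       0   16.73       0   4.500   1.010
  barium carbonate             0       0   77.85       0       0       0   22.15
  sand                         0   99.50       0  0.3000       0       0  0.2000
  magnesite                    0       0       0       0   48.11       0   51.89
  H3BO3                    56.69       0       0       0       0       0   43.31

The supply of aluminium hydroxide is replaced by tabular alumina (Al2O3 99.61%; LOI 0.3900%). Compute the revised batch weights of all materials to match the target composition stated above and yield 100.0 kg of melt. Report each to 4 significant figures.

In-progress results are shown (rounded to four significant figures) within the worked lines; each numeric step keeps exact precision from first step to last. Each reported result takes a single rounding — the derived quantities are recomputed at full precision (six oxide percentages, yield, net glass mass, LOI, the totals) from the batch weights at 100.0 kg of glass, as set out in the problem or answer text.
Oxide mass targets, per 100.0 kg melt:
  B2O3: 7.630% × 100.0 = 7.630 kg
  SiO2: 67.18% × 100.0 = 67.18 kg
  BaO: 10.39% × 100.0 = 10.39 kg
  Al2O3: 7.532% × 100.0 = 7.532 kg
  MgO: 7.207% × 100.0 = 7.207 kg
  Li2O: 0.06233% × 100.0 = 0.06233 kg
A balance pass over the oxides, from the weights as reported, per the basis as stated (every target is met by its sum given rounding of the digits):
  B2O3: 13.46·0.5669 = 7.630 kg (target 7.630 kg)
  SiO2: 1.385·0.7776 + 66.44·0.9950 = 67.18 kg (target 67.18 kg)
  BaO: 13.35·0.7785 = 10.39 kg (target 10.39 kg)
  Al2O3: 7.129·0.9961 + 1.385·0.1673 + 66.44·0.003000 = 7.532 kg (target 7.532 kg)
  MgO: 14.98·0.4811 = 7.207 kg (target 7.207 kg)
  Li2O: 1.385·0.04500 = 0.06232 kg (target 0.06233 kg)
The glass-mass cross-check: the batch minus its LOI: 100.0 kg (the Σ of target masses is 100.0 kg; basis as stated: 100.0 kg — any gap is answer rounding).
Batch total: Σ batch = 116.7 kg; LOI removed, Σ of batch·LOI: 16.73 kg; yield: glass divided by total = 85.67%.

Revised batch per 100.0 kg melt:
  tabular alumina: 7.129 kg
  lithium feldspar: 1.385 kg
  barium carbonate: 13.35 kg
  sand: 66.44 kg
  magnesite: 14.98 kg
  H3BO3: 13.46 kg
Total batch = 116.7 kg; LOI loss = 16.73 kg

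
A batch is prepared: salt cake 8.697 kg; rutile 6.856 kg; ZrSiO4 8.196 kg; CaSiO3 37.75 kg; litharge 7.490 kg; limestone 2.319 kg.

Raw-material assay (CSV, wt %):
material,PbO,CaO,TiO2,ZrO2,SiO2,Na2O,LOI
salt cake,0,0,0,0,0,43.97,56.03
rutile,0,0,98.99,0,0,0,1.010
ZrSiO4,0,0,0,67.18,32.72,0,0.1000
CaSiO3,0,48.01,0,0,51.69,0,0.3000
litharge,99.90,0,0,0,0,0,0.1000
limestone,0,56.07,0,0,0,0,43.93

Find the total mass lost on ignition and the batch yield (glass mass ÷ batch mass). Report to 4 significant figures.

LOI loss = 6.090 kg; glass = 65.22 kg; yield = 91.46%

Mid-chain values are displayed, rounded to 4 significant digits, when written out. Each numeric step maintains exact precision at all times. Each reported figure takes exactly one rounding — derived quantities, including LOI, glass mass, yield, the totals, the six compositions, are re-derived from the weighed amounts per 65.22 kg of glass in exact precision, as they appear in question or answer.
Each material's LOI contribution:
  salt cake: 8.697 × 0.5603 = 4.873 kg
  rutile: 6.856 × 0.01010 = 0.06925 kg
  ZrSiO4: 8.196 × 0.001000 = 0.008196 kg
  CaSiO3: 37.75 × 0.003000 = 0.1133 kg
  litharge: 7.490 × 0.001000 = 0.007490 kg
  limestone: 2.319 × 0.4393 = 1.019 kg
Total LOI = 6.090 kg
Glass = batch − LOI = 71.31 − 6.090 = 65.22 kg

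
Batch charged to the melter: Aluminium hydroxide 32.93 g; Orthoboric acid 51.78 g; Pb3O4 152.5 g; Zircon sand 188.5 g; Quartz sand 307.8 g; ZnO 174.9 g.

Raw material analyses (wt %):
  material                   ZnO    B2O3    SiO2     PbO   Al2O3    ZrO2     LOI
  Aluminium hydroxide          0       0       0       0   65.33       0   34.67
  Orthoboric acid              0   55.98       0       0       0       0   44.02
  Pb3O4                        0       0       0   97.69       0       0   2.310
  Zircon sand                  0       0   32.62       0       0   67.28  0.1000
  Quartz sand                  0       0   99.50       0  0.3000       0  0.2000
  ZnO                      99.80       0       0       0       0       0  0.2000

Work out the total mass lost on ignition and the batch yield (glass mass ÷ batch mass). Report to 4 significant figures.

Each numeric step runs at full float precision through the solve; working values are displayed, rounded to four significant digits, at each printed step. Exactly one rounding is applied to each reported number. All derived quantities (LOI, the six compositions, glass mass, the yield, the totals) are computed from the weighed amounts for 869.5 g of glass at exact precision, exactly as shown in the question or the answer.
Each material's LOI contribution:
  Aluminium hydroxide: 32.93 × 0.3467 = 11.42 g
  Orthoboric acid: 51.78 × 0.4402 = 22.79 g
  Pb3O4: 152.5 × 0.02310 = 3.523 g
  Zircon sand: 188.5 × 0.001000 = 0.1885 g
  Quartz sand: 307.8 × 0.002000 = 0.6156 g
  ZnO: 174.9 × 0.002000 = 0.3498 g
Total LOI = 38.89 g
Glass = batch − LOI = 908.4 − 38.89 = 869.5 g

LOI loss = 38.89 g; glass = 869.5 g; yield = 95.72%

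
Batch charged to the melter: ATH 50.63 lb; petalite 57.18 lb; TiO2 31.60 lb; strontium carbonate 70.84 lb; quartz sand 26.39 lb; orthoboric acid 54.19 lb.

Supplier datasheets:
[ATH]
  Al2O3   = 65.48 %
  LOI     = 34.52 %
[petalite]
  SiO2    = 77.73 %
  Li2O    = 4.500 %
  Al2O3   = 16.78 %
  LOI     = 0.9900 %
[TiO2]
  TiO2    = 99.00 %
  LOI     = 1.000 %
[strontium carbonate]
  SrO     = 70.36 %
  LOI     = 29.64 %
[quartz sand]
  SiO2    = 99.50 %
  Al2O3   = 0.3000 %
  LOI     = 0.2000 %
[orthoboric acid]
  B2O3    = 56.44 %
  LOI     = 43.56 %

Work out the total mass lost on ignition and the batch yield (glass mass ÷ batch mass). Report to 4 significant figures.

LOI loss = 63.01 lb; glass = 227.8 lb; yield = 78.33%

Working values are shown, with 4-significant-digit rounding, within the worked lines; the working math maintains full precision at all times; each reported result receives exactly one rounding. The derived quantities (the totals, glass mass, the six compositions, LOI, the yield) are rebuilt using the weight values at 227.8 lb of glass in full float precision, as written in question or answer.
Each material's LOI contribution:
  ATH: 50.63 × 0.3452 = 17.48 lb
  petalite: 57.18 × 0.009900 = 0.5661 lb
  TiO2: 31.60 × 0.01000 = 0.3160 lb
  strontium carbonate: 70.84 × 0.2964 = 21.00 lb
  quartz sand: 26.39 × 0.002000 = 0.05278 lb
  orthoboric acid: 54.19 × 0.4356 = 23.61 lb
Total LOI = 63.01 lb
Glass = batch − LOI = 290.8 − 63.01 = 227.8 lb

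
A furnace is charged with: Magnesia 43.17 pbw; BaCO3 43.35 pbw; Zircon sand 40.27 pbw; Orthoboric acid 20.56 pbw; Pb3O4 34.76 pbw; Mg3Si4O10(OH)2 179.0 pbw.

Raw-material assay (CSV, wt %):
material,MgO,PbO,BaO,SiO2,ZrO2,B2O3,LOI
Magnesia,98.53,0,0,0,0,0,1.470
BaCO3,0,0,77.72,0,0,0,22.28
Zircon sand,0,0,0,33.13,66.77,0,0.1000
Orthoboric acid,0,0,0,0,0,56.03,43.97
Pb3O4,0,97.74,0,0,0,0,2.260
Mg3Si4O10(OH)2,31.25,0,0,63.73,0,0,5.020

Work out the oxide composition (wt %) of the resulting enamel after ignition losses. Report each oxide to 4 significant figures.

The whole derivation keeps full float precision in all steps; working values are displayed rounded to 4 significant digits across the worked steps — each reported figure undergoes a single rounding. Derived quantities, which include the totals, six oxide percentages, glass mass, LOI, yield, are rebuilt in exact precision, as quoted within the question or the answer, using the weight values at 332.0 pbw of glass.
What the batch supplies per oxide:
  MgO: 43.17·0.9853 + 179.0·0.3125 = 98.47 pbw
  PbO: 34.76·0.9774 = 33.97 pbw
  BaO: 43.35·0.7772 = 33.69 pbw
  SiO2: 40.27·0.3313 + 179.0·0.6373 = 127.4 pbw
  ZrO2: 40.27·0.6677 = 26.89 pbw
  B2O3: 20.56·0.5603 = 11.52 pbw
LOI: 43.17·0.01470 + 43.35·0.2228 + 40.27·0.001000 + 20.56·0.4397 + 34.76·0.02260 + 179.0·0.05020 = 29.14 pbw
batch − LOI leaves glass = 361.1 − 29.14 = 332.0 pbw (matching Σ of the oxides)
each wt % is 100 × oxide ÷ glass

Glass mass = 332.0 pbw (batch 361.1 − LOI 29.14).
Composition: MgO 29.66%, PbO 10.23%, BaO 10.15%, SiO2 38.38%, ZrO2 8.100%, B2O3 3.470%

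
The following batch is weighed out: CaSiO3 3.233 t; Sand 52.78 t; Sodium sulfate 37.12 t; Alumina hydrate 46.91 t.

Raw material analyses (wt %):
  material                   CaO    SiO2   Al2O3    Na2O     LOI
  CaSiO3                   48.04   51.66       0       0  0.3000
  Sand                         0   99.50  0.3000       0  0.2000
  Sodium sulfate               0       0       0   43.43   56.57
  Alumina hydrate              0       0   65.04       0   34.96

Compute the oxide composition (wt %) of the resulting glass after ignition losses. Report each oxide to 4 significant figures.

Mid-chain values are printed, rounded to four significant digits, at each printed step — each numeric step holds full precision in every operation; a single rounding yields each reported figure — the derived quantities (net glass mass, the four compositions, the yield, ignition loss, the totals) are recomputed from the batch weights per 102.5 t of glass in full float precision as written in the problem or the answer.
Delivered oxide masses:
  CaO: 3.233·0.4804 = 1.553 t
  SiO2: 3.233·0.5166 + 52.78·0.9950 = 54.19 t
  Al2O3: 52.78·0.003000 + 46.91·0.6504 = 30.67 t
  Na2O: 37.12·0.4343 = 16.12 t
LOI: 3.233·0.003000 + 52.78·0.002000 + 37.12·0.5657 + 46.91·0.3496 = 37.51 t
Net of LOI, the glass mass = 140.0 − 37.51 = 102.5 t (= Σ oxide masses)
oxide / glass × 100 gives the wt %

Glass mass = 102.5 t (batch 140.0 − LOI 37.51).
Composition: CaO 1.515%, SiO2 52.85%, Al2O3 29.91%, Na2O 15.72%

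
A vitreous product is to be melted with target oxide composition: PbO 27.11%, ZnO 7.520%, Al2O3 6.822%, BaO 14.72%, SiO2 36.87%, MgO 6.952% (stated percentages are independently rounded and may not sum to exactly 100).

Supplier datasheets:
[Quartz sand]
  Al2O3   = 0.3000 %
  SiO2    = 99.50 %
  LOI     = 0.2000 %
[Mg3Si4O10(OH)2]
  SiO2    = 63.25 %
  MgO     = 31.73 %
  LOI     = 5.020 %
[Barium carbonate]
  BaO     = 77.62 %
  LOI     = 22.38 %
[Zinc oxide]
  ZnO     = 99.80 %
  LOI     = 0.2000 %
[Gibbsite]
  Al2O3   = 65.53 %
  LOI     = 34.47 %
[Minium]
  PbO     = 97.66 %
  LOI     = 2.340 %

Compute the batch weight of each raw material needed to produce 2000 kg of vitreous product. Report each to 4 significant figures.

Batch per 2000 kg vitreous product:
  Quartz sand: 462.6 kg
  Mg3Si4O10(OH)2: 438.2 kg
  Barium carbonate: 379.3 kg
  Zinc oxide: 150.7 kg
  Gibbsite: 206.1 kg
  Minium: 555.2 kg
Total batch = 2192 kg; LOI loss = 192.1 kg; yield = 91.23%

The working math holds full precision throughout — mid-chain values appear rounded off to 4 significant figures as written — a single rounding completes every reported number; derived quantities are recomputed in full float precision (yield, glass mass, ignition loss, totals, six oxide percentages) from the batch weights for 2000 kg of glass as set out in the problem or the answer.
Target masses of each oxide per 2000 kg vitreous product:
  PbO: 27.11% × 2000 = 542.2 kg
  ZnO: 7.520% × 2000 = 150.4 kg
  Al2O3: 6.822% × 2000 = 136.4 kg
  BaO: 14.72% × 2000 = 294.4 kg
  SiO2: 36.87% × 2000 = 737.4 kg
  MgO: 6.952% × 2000 = 139.0 kg
Oxide-by-oxide audit from the weights as reported, against the basis in use (delivered sums recover each target inside rounding margins):
  PbO: 555.2·0.9766 = 542.2 kg (target 542.2 kg)
  ZnO: 150.7·0.9980 = 150.4 kg (target 150.4 kg)
  Al2O3: 462.6·0.003000 + 206.1·0.6553 = 136.4 kg (target 136.4 kg)
  BaO: 379.3·0.7762 = 294.4 kg (target 294.4 kg)
  SiO2: 462.6·0.9950 + 438.2·0.6325 = 737.4 kg (target 737.4 kg)
  MgO: 438.2·0.3173 = 139.0 kg (target 139.0 kg)
Auditing the glass mass value: total batch − LOI = 2000 kg (summing oxide targets gives 2000 kg; versus the stated basis of 2000 kg — any gap is answer rounding).
Batch total: Σ batch = 2192 kg; the LOI term Σ batch·LOI equals 192.1 kg; yield: glass divided by total = 91.23%.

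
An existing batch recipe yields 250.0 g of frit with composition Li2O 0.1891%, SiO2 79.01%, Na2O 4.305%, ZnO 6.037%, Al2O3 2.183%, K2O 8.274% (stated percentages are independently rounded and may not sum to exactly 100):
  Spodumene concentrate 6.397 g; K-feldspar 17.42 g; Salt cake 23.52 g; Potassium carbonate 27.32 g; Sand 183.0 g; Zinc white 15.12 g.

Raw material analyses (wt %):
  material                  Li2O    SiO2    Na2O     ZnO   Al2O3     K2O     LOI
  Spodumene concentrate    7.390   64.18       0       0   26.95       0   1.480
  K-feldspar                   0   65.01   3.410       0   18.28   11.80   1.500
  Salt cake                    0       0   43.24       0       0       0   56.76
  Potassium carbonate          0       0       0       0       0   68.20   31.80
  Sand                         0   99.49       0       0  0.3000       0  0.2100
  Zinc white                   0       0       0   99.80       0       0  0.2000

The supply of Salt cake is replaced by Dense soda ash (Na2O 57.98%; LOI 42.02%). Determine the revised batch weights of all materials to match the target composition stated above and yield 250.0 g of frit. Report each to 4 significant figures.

Full precision is carried all the way through; the intermediate values are shown with 4-significant-figure rounding across the worked steps; exactly one rounding is applied to each reported figure. All derived quantities are computed from the batch weights per 250.0 g of glass at full float precision (the six compositions, LOI, glass mass, yield, the totals) as they appear in question or answer.
Oxide-by-oxide targets in 250.0 g frit:
  Li2O: 0.1891% × 250.0 = 0.4728 g
  SiO2: 79.01% × 250.0 = 197.5 g
  Na2O: 4.305% × 250.0 = 10.76 g
  ZnO: 6.037% × 250.0 = 15.09 g
  Al2O3: 2.183% × 250.0 = 5.458 g
  K2O: 8.274% × 250.0 = 20.68 g
A balance pass over the oxides, working from each reported weight, versus the basis set out (target by target, the sums agree given rounding of the digits):
  Li2O: 6.397·0.07390 = 0.4727 g (target 0.4728 g)
  SiO2: 6.397·0.6418 + 17.42·0.6501 + 183.0·0.9949 = 197.5 g (target 197.5 g)
  Na2O: 17.42·0.03410 + 17.54·0.5798 = 10.76 g (target 10.76 g)
  ZnO: 15.12·0.9980 = 15.09 g (target 15.09 g)
  Al2O3: 6.397·0.2695 + 17.42·0.1828 + 183.0·0.003000 = 5.457 g (target 5.458 g)
  K2O: 17.42·0.1180 + 27.32·0.6820 = 20.69 g (target 20.68 g)
Consistency of the glass mass: batch total minus LOI = 250.0 g (targets for the oxides total 250.0 g; with the basis standing at 250.0 g — any gap is answer rounding).
Adding the batch up: Σ batch = 266.8 g; ignition loss, Σ(batch × LOI) = 16.83 g; yield: glass divided by total = 93.69%.

Revised batch per 250.0 g frit:
  Spodumene concentrate: 6.397 g
  K-feldspar: 17.42 g
  Dense soda ash: 17.54 g
  Potassium carbonate: 27.32 g
  Sand: 183.0 g
  Zinc white: 15.12 g
Total batch = 266.8 g; LOI loss = 16.83 g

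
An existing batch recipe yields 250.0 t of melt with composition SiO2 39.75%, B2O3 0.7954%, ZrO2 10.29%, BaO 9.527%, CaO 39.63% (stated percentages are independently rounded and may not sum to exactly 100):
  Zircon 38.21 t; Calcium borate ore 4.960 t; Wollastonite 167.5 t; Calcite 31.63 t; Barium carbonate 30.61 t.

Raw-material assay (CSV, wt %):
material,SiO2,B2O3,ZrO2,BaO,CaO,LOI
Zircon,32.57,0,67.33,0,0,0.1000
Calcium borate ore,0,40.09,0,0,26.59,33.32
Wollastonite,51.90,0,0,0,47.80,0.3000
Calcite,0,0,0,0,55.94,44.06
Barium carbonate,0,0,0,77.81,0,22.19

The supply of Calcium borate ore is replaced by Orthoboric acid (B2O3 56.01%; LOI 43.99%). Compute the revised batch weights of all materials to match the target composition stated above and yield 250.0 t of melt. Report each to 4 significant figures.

The working math maintains full float precision through every step; intermediates are rounded to four significant figures when displayed — each reported figure takes just one rounding; the derived quantities are recomputed using the weight values at 250.0 t of glass in full float precision (LOI, net glass mass, the five compositions, yield, totals) as set out in question or answer.
The oxide mass targets at 250.0 t melt:
  SiO2: 39.75% × 250.0 = 99.38 t
  B2O3: 0.7954% × 250.0 = 1.988 t
  ZrO2: 10.29% × 250.0 = 25.72 t
  BaO: 9.527% × 250.0 = 23.82 t
  CaO: 39.63% × 250.0 = 99.08 t
Per-oxide balance check with the batch weights as given, against the basis in use (delivered sums recover each target within answer rounding):
  SiO2: 38.21·0.3257 + 167.5·0.5190 = 99.38 t (target 99.38 t)
  B2O3: 3.550·0.5601 = 1.988 t (target 1.988 t)
  ZrO2: 38.21·0.6733 = 25.73 t (target 25.72 t)
  BaO: 30.61·0.7781 = 23.82 t (target 23.82 t)
  CaO: 167.5·0.4780 + 33.99·0.5594 = 99.08 t (target 99.08 t)
Glass-mass sanity pass: batch total minus LOI = 250.0 t (per-oxide target masses sum to 250.0 t; basis as stated: 250.0 t — rounding explains the deltas).
Summing the batch: Σ batch = 273.9 t; the LOI term Σ batch·LOI equals 23.87 t; yield, glass over the total, = 91.28%.

Revised batch per 250.0 t melt:
  Zircon: 38.21 t
  Orthoboric acid: 3.550 t
  Wollastonite: 167.5 t
  Calcite: 33.99 t
  Barium carbonate: 30.61 t
Total batch = 273.9 t; LOI loss = 23.87 t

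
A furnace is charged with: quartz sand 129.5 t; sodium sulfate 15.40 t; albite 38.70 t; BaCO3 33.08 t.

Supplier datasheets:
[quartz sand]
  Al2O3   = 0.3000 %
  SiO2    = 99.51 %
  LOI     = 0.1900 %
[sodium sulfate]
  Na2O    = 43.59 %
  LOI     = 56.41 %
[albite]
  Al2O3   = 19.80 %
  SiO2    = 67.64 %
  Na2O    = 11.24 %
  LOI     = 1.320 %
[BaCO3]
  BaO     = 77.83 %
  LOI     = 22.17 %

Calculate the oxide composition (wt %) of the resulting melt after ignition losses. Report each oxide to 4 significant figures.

Glass mass = 199.9 t (batch 216.7 − LOI 16.78).
Composition: BaO 12.88%, Al2O3 4.028%, SiO2 77.56%, Na2O 5.534%

Exact precision is carried at all times; mid-chain values are printed with 4-significant-figure rounding on the page; every reported figure is rounded exactly once — derived quantities (ignition loss, the totals, four oxide percentages, glass mass, the yield) are re-derived in full precision from the weighed amounts for 199.9 t of glass as quoted within the problem or answer text.
Oxide masses out of the charge:
  BaO: 33.08·0.7783 = 25.75 t
  Al2O3: 129.5·0.003000 + 38.70·0.1980 = 8.051 t
  SiO2: 129.5·0.9951 + 38.70·0.6764 = 155.0 t
  Na2O: 15.40·0.4359 + 38.70·0.1124 = 11.06 t
LOI: 129.5·0.001900 + 15.40·0.5641 + 38.70·0.01320 + 33.08·0.2217 = 16.78 t
Glass mass = batch − LOI = 216.7 − 16.78 = 199.9 t (consistent with Σ oxide mass)
each oxide over glass, ×100, is wt %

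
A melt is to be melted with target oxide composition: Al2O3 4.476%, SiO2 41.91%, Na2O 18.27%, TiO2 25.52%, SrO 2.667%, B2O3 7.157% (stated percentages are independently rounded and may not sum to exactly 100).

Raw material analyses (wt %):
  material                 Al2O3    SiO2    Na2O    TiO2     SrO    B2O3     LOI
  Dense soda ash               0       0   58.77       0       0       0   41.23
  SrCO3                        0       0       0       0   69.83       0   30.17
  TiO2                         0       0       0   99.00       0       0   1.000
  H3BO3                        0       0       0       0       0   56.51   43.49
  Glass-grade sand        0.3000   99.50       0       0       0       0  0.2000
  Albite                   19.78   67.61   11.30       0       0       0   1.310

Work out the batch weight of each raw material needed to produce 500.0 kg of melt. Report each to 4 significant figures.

Rounding to four significant digits governs each working value as printed; all arithmetic runs at exact precision at all times; each reported result receives exactly one rounding. Derived quantities (yield, totals, net glass mass, ignition loss, the six compositions) are re-derived in exact precision from the batch weights on 500.0 kg of glass as given in either problem or answer.
Per-oxide target masses for 500.0 kg melt:
  Al2O3: 4.476% × 500.0 = 22.38 kg
  SiO2: 41.91% × 500.0 = 209.6 kg
  Na2O: 18.27% × 500.0 = 91.35 kg
  TiO2: 25.52% × 500.0 = 127.6 kg
  SrO: 2.667% × 500.0 = 13.34 kg
  B2O3: 7.157% × 500.0 = 35.78 kg
Balance tally, oxide-wise, from the weights as reported, under the basis named above (target by target, the sums agree inside rounding margins):
  Al2O3: 135.1·0.003000 + 111.1·0.1978 = 22.38 kg (target 22.38 kg)
  SiO2: 135.1·0.9950 + 111.1·0.6761 = 209.5 kg (target 209.6 kg)
  Na2O: 134.1·0.5877 + 111.1·0.1130 = 91.36 kg (target 91.35 kg)
  TiO2: 128.9·0.9900 = 127.6 kg (target 127.6 kg)
  SrO: 19.10·0.6983 = 13.34 kg (target 13.34 kg)
  B2O3: 63.33·0.5651 = 35.79 kg (target 35.78 kg)
Glass mass check: the batch minus its LOI: 500.0 kg (summing oxide targets gives 500.0 kg; versus the stated basis of 500.0 kg — any gap is answer rounding).
Summing the batch: Σ batch = 591.6 kg; LOI loss = Σ batch·LOI = 91.61 kg; glass ÷ batch gives a yield of 84.52%.

Batch per 500.0 kg melt:
  Dense soda ash: 134.1 kg
  SrCO3: 19.10 kg
  TiO2: 128.9 kg
  H3BO3: 63.33 kg
  Glass-grade sand: 135.1 kg
  Albite: 111.1 kg
Total batch = 591.6 kg; LOI loss = 91.61 kg; yield = 84.52%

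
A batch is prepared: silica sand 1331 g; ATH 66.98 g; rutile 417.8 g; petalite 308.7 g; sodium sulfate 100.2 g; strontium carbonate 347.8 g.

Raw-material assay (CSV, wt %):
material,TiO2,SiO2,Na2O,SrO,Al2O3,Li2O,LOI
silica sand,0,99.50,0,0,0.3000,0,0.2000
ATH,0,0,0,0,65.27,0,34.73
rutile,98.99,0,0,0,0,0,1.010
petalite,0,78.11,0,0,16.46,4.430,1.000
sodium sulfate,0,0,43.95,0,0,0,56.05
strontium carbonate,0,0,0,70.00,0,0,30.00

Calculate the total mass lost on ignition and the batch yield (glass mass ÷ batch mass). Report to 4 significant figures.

The whole derivation holds full precision at each step; intermediates are printed rounded to four significant figures as written; exactly one rounding lands on every reported value; the derived quantities, including the totals, ignition loss, net glass mass, the six compositions, the yield, are recomputed from the batch weights for 2379 g of glass at full precision, as set out in either problem or answer.
LOI of each material in turn:
  silica sand: 1331 × 0.002000 = 2.662 g
  ATH: 66.98 × 0.3473 = 23.26 g
  rutile: 417.8 × 0.01010 = 4.220 g
  petalite: 308.7 × 0.01000 = 3.087 g
  sodium sulfate: 100.2 × 0.5605 = 56.16 g
  strontium carbonate: 347.8 × 0.3000 = 104.3 g
Total LOI = 193.7 g
Glass = batch − LOI = 2572 − 193.7 = 2379 g

LOI loss = 193.7 g; glass = 2379 g; yield = 92.47%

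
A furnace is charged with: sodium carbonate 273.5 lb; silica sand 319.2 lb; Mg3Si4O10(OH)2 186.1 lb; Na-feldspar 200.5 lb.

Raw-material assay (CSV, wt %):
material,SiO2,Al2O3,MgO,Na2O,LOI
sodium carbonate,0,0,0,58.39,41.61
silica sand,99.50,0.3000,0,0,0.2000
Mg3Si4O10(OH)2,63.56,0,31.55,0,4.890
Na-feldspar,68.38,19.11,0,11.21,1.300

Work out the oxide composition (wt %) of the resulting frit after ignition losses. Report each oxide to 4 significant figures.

Glass mass = 853.2 lb (batch 979.3 − LOI 126.1).
Composition: SiO2 67.16%, Al2O3 4.603%, MgO 6.882%, Na2O 21.35%

Exact precision is maintained in every operation — mid-chain values are printed rounded to 4 significant figures in the printout; every reported figure is rounded exactly once. Derived quantities are carried using the weight values per 853.2 lb of glass in exact precision (ignition loss, glass mass, the four compositions, totals, the yield), as quoted within the problem or the answer.
Per-oxide mass from batch:
  SiO2: 319.2·0.9950 + 186.1·0.6356 + 200.5·0.6838 = 573.0 lb
  Al2O3: 319.2·0.003000 + 200.5·0.1911 = 39.27 lb
  MgO: 186.1·0.3155 = 58.71 lb
  Na2O: 273.5·0.5839 + 200.5·0.1121 = 182.2 lb
LOI: 273.5·0.4161 + 319.2·0.002000 + 186.1·0.04890 + 200.5·0.01300 = 126.1 lb
Resulting glass, batch − LOI: 979.3 − 126.1 = 853.2 lb (matching Σ of the oxides)
wt %: oxide over glass, times 100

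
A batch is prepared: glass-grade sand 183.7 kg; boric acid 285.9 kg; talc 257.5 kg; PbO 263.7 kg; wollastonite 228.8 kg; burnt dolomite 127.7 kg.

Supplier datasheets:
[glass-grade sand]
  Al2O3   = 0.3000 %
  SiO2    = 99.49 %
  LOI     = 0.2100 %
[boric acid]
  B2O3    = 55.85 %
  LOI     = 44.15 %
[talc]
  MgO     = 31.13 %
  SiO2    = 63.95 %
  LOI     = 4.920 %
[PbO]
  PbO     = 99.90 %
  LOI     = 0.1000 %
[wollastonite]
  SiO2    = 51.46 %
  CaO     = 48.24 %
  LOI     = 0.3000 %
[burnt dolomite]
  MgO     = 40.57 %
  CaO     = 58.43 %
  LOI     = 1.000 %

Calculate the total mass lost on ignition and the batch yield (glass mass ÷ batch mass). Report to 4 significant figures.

Each numeric step keeps full precision throughout — the intermediate values are printed (rounded to four significant digits) between the steps. Each reported figure receives exactly one rounding. All derived quantities, including yield, six oxide percentages, net glass mass, ignition loss, the totals, are recomputed starting from the weights at 1206 kg of glass at exact precision as quoted within problem or answer.
Each material's LOI contribution:
  glass-grade sand: 183.7 × 0.002100 = 0.3858 kg
  boric acid: 285.9 × 0.4415 = 126.2 kg
  talc: 257.5 × 0.04920 = 12.67 kg
  PbO: 263.7 × 0.001000 = 0.2637 kg
  wollastonite: 228.8 × 0.003000 = 0.6864 kg
  burnt dolomite: 127.7 × 0.01000 = 1.277 kg
Total LOI = 141.5 kg
Glass = batch − LOI = 1347 − 141.5 = 1206 kg

LOI loss = 141.5 kg; glass = 1206 kg; yield = 89.50%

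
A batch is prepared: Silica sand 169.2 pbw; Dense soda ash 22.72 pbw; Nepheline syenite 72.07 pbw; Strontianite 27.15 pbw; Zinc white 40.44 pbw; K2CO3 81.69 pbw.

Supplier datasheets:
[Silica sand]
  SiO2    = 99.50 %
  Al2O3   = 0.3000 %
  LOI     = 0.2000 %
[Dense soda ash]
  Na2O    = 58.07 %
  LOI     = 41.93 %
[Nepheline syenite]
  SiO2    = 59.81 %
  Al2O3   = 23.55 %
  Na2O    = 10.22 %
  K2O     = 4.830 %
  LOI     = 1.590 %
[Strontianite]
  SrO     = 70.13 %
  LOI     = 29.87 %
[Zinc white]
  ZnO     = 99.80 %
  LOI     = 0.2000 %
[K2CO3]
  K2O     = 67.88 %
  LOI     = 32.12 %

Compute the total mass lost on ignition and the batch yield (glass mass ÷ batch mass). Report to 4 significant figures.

LOI loss = 45.44 pbw; glass = 367.8 pbw; yield = 89.00%

Mid-chain values appear (rounded to four significant figures) at each printed step; each numeric step holds exact precision end to end — every reported value is rounded a single time; derived quantities (the yield, six oxide percentages, the totals, ignition loss, net glass mass) are carried in full float precision from the batch weights at 367.8 pbw of glass, exactly as shown in the question or the answer.
Each material's LOI contribution:
  Silica sand: 169.2 × 0.002000 = 0.3384 pbw
  Dense soda ash: 22.72 × 0.4193 = 9.526 pbw
  Nepheline syenite: 72.07 × 0.01590 = 1.146 pbw
  Strontianite: 27.15 × 0.2987 = 8.110 pbw
  Zinc white: 40.44 × 0.002000 = 0.08088 pbw
  K2CO3: 81.69 × 0.3212 = 26.24 pbw
Total LOI = 45.44 pbw
Glass = batch − LOI = 413.3 − 45.44 = 367.8 pbw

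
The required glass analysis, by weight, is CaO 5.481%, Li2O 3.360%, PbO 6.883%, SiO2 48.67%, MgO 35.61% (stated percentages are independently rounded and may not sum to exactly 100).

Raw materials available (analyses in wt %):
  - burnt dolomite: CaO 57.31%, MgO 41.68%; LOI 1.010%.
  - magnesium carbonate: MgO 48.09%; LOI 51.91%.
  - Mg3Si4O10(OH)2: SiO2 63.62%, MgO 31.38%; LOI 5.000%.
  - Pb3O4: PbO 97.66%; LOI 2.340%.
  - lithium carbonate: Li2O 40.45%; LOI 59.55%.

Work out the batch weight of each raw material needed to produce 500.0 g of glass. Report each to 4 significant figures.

Batch per 500.0 g glass:
  burnt dolomite: 47.82 g
  magnesium carbonate: 79.20 g
  Mg3Si4O10(OH)2: 382.5 g
  Pb3O4: 35.24 g
  lithium carbonate: 41.53 g
Total batch = 586.3 g; LOI loss = 86.28 g; yield = 85.28%

Working values are printed, with 4-significant-figure rounding, across the worked steps; each numeric step maintains full precision from first step to last; each reported number sees exactly one rounding — derived quantities are re-derived in exact precision (the five compositions, yield, the totals, LOI, glass mass) from the batch weights at 500.0 g of glass, as set out in the question or the answer.
Oxide-by-oxide targets in 500.0 g glass:
  CaO: 5.481% × 500.0 = 27.40 g
  Li2O: 3.360% × 500.0 = 16.80 g
  PbO: 6.883% × 500.0 = 34.42 g
  SiO2: 48.67% × 500.0 = 243.4 g
  MgO: 35.61% × 500.0 = 178.0 g
Per-oxide balance check given the weights on record, versus the basis set out (every target is met by its sum exact up to rounding of places):
  CaO: 47.82·0.5731 = 27.41 g (target 27.40 g)
  Li2O: 41.53·0.4045 = 16.80 g (target 16.80 g)
  PbO: 35.24·0.9766 = 34.42 g (target 34.42 g)
  SiO2: 382.5·0.6362 = 243.3 g (target 243.4 g)
  MgO: 47.82·0.4168 + 79.20·0.4809 + 382.5·0.3138 = 178.0 g (target 178.0 g)
Mass balance on the glass: Σ batch − LOI loss = 500.0 g (targets for the oxides total 500.0 g; with the basis standing at 500.0 g — a pure rounding effect).
Summing the batch: Σ batch = 586.3 g; Σ batch·LOI gives LOI loss = 86.28 g; yield: glass divided by total = 85.28%.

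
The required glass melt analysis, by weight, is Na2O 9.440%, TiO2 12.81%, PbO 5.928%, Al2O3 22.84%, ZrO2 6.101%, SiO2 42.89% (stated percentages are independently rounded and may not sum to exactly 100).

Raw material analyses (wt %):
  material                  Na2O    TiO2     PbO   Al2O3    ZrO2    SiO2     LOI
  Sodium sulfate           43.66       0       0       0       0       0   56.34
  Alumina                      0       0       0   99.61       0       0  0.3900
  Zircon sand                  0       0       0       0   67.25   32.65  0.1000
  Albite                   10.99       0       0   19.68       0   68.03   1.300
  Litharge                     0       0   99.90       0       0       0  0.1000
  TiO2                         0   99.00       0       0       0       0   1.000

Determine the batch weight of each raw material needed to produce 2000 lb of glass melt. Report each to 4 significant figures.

Batch per 2000 lb glass melt:
  Sodium sulfate: 137.0 lb
  Alumina: 226.7 lb
  Zircon sand: 181.4 lb
  Albite: 1174 lb
  Litharge: 118.7 lb
  TiO2: 258.8 lb
Total batch = 2097 lb; LOI loss = 96.22 lb; yield = 95.41%

Exact precision is held in all steps. In-progress results appear, with 4-significant-digit rounding, alongside each step; every reported value takes exactly one rounding — the derived quantities, which include totals, the six compositions, LOI, net glass mass, the yield, are rebuilt at exact precision, exactly as shown in the problem or the answer, from the weighed amounts at 2000 lb of glass.
Oxide-by-oxide targets in 2000 lb glass melt:
  Na2O: 9.440% × 2000 = 188.8 lb
  TiO2: 12.81% × 2000 = 256.2 lb
  PbO: 5.928% × 2000 = 118.6 lb
  Al2O3: 22.84% × 2000 = 456.8 lb
  ZrO2: 6.101% × 2000 = 122.0 lb
  SiO2: 42.89% × 2000 = 857.8 lb
Checking each oxide sum working from each reported weight, on the stated basis (each sum matches its target mass up to rounding of the answer):
  Na2O: 137.0·0.4366 + 1174·0.1099 = 188.8 lb (target 188.8 lb)
  TiO2: 258.8·0.9900 = 256.2 lb (target 256.2 lb)
  PbO: 118.7·0.9990 = 118.6 lb (target 118.6 lb)
  Al2O3: 226.7·0.9961 + 1174·0.1968 = 456.9 lb (target 456.8 lb)
  ZrO2: 181.4·0.6725 = 122.0 lb (target 122.0 lb)
  SiO2: 181.4·0.3265 + 1174·0.6803 = 857.9 lb (target 857.8 lb)
Glass-mass bookkeeping: batch total minus LOI = 2000 lb (the Σ of target masses is 2000 lb; versus the stated basis of 2000 lb — a pure rounding effect).
Batch grand total — Σ batch = 2097 lb; loss to ignition Σ batch·LOI = 96.22 lb; yield = glass ÷ total batch = 95.41%.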